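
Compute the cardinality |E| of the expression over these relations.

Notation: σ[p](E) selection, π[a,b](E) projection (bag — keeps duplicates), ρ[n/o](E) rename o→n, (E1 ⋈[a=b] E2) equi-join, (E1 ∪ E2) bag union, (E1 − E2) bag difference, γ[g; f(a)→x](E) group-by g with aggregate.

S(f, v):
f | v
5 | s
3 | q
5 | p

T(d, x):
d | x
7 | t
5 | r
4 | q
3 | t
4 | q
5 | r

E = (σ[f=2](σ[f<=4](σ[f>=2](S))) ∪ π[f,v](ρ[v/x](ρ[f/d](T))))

Row counts bottom-up:
  S → 3
  σ[f>=2](S) → 3
  σ[f<=4](σ[f>=2](S)) → 1
  σ[f=2](σ[f<=4](σ[f>=2](S))) → 0
  T → 6
  ρ[f/d](T) → 6
  ρ[v/x](ρ[f/d](T)) → 6
  π[f,v](ρ[v/x](ρ[f/d](T))) → 6
  (σ[f=2](σ[f<=4](σ[f>=2](S))) ∪ π[f,v](ρ[v/x](ρ[f/d](T)))) → 6

|E| = 6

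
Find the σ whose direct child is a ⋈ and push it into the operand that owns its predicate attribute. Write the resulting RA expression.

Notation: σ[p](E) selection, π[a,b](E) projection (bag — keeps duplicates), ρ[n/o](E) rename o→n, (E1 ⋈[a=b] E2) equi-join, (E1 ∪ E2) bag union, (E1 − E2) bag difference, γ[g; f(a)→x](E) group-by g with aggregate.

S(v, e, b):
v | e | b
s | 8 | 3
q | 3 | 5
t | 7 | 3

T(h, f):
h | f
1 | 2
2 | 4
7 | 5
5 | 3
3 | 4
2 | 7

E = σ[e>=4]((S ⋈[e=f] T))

σ filters on e, owned by the left side.
E' = (σ[e>=4](S) ⋈[e=f] T)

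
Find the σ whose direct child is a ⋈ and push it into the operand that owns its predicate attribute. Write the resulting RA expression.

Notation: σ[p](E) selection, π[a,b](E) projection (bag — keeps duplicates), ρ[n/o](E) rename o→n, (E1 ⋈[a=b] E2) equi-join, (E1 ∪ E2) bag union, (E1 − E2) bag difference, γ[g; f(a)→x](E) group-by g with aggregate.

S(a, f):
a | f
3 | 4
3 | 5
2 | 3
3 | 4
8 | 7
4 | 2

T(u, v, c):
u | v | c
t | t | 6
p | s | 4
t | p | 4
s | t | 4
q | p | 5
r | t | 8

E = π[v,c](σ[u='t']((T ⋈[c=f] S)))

σ filters on u, owned by the left side.
E' = π[v,c]((σ[u='t'](T) ⋈[c=f] S))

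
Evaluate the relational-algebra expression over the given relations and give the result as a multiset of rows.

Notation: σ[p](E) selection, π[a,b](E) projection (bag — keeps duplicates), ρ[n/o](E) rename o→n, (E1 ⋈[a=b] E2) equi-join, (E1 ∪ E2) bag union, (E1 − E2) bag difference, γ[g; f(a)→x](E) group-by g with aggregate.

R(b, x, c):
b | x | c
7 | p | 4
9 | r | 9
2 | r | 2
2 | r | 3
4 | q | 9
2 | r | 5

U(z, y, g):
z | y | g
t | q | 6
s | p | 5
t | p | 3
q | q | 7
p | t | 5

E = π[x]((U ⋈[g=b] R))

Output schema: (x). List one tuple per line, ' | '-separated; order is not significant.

Per-node cardinality:
  U → 5
  R → 6
  (U ⋈[g=b] R) → 1
  π[x]((U ⋈[g=b] R)) → 1

== RESULT ==
x
p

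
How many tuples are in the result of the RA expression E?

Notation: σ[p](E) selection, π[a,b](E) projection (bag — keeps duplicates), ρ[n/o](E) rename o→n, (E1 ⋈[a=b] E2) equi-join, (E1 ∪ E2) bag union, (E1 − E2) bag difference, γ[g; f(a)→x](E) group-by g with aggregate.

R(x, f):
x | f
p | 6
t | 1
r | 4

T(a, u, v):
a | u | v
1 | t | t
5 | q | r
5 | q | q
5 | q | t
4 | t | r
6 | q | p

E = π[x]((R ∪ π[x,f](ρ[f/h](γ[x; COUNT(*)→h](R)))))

Per-node cardinality:
  R → 3
  R → 3
  γ[x; COUNT(*)→h](R) → 3
  ρ[f/h](γ[x; COUNT(*)→h](R)) → 3
  π[x,f](ρ[f/h](γ[x; COUNT(*)→h](R))) → 3
  (R ∪ π[x,f](ρ[f/h](γ[x; COUNT(*)→h](R)))) → 6
  π[x]((R ∪ π[x,f](ρ[f/h](γ[x; COUNT(*)→h](R))))) → 6

|E| = 6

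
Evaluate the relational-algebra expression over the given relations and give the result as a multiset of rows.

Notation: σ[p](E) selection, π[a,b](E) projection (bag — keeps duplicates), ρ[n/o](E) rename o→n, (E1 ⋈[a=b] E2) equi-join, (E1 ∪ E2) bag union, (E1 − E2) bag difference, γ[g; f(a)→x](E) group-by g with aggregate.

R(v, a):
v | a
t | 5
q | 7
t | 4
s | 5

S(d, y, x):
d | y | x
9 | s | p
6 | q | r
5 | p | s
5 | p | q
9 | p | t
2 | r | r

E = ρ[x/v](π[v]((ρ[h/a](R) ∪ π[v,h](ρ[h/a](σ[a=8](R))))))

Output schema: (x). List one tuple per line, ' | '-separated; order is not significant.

Subexpression sizes:
  R → 4
  ρ[h/a](R) → 4
  R → 4
  σ[a=8](R) → 0
  ρ[h/a](σ[a=8](R)) → 0
  π[v,h](ρ[h/a](σ[a=8](R))) → 0
  (ρ[h/a](R) ∪ π[v,h](ρ[h/a](σ[a=8](R)))) → 4
  π[v]((ρ[h/a](R) ∪ π[v,h](ρ[h/a](σ[a=8](R))))) → 4
  ρ[x/v](π[v]((ρ[h/a](R) ∪ π[v,h](ρ[h/a](σ[a=8](R)))))) → 4

== RESULT ==
x
q
s
t
t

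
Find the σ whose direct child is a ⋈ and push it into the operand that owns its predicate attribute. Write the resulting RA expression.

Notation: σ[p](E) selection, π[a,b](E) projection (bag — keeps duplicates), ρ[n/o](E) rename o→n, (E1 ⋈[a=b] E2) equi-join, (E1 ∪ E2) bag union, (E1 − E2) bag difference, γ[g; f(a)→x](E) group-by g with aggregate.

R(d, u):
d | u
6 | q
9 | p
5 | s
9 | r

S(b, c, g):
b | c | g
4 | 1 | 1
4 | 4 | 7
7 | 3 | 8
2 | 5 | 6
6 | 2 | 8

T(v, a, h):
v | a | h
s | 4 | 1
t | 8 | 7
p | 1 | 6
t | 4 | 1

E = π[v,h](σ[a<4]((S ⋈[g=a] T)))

σ filters on a, owned by the right side.
E' = π[v,h]((S ⋈[g=a] σ[a<4](T)))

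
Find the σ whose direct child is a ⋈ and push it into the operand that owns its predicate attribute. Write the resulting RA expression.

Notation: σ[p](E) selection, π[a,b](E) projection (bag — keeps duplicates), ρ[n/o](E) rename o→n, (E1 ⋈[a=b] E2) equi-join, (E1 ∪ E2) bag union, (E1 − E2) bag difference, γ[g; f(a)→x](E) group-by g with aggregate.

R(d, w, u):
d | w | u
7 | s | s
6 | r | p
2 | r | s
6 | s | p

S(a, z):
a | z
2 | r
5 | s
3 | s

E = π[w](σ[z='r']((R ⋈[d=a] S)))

σ filters on z, owned by the right side.
E' = π[w]((R ⋈[d=a] σ[z='r'](S)))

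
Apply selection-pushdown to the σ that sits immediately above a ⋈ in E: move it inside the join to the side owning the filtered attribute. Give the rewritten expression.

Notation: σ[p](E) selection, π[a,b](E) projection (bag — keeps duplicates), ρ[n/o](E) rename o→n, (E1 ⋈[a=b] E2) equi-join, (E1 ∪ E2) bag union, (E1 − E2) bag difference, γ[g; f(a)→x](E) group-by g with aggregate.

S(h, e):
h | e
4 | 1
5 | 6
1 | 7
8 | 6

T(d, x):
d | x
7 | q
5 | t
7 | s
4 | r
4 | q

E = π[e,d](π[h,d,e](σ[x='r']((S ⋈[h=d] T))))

σ filters on x, owned by the right side.
E' = π[e,d](π[h,d,e]((S ⋈[h=d] σ[x='r'](T))))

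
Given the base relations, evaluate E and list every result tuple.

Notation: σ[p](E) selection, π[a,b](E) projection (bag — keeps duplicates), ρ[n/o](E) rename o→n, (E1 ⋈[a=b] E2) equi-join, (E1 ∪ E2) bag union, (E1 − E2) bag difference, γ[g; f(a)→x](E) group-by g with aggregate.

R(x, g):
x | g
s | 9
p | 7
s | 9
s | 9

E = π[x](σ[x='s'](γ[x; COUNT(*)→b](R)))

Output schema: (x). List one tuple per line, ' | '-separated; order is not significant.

Row counts bottom-up:
  R → 4
  γ[x; COUNT(*)→b](R) → 2
  σ[x='s'](γ[x; COUNT(*)→b](R)) → 1
  π[x](σ[x='s'](γ[x; COUNT(*)→b](R))) → 1

== RESULT ==
x
s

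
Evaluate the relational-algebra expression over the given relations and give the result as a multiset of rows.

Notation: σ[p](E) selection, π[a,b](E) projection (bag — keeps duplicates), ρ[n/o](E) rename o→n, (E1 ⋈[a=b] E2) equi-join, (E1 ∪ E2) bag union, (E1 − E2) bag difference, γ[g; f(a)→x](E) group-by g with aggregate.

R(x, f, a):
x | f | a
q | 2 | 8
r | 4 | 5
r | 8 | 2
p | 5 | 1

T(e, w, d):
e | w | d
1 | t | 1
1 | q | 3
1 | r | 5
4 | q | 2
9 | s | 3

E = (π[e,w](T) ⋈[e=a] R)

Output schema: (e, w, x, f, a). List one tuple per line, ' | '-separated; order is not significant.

Row counts bottom-up:
  T → 5
  π[e,w](T) → 5
  R → 4
  (π[e,w](T) ⋈[e=a] R) → 3

== RESULT ==
e | w | x | f | a
1 | q | p | 5 | 1
1 | r | p | 5 | 1
1 | t | p | 5 | 1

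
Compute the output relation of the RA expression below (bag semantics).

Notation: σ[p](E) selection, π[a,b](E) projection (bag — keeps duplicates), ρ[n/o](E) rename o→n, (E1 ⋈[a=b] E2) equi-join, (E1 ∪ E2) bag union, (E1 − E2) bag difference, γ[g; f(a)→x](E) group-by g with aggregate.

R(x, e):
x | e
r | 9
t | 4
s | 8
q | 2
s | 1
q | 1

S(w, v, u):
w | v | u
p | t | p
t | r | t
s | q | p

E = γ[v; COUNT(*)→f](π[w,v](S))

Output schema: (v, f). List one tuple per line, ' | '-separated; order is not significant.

Per-node cardinality:
  S → 3
  π[w,v](S) → 3
  γ[v; COUNT(*)→f](π[w,v](S)) → 3

== RESULT ==
v | f
q | 1
r | 1
t | 1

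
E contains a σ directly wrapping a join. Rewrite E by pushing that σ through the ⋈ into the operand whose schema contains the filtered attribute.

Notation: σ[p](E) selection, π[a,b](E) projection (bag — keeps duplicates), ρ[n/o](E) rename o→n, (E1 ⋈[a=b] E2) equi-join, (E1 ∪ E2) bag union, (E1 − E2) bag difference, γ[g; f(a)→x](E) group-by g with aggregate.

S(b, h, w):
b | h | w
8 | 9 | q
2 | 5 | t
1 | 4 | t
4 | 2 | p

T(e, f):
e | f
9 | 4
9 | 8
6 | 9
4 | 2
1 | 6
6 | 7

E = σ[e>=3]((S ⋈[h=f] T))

σ filters on e, owned by the right side.
E' = (S ⋈[h=f] σ[e>=3](T))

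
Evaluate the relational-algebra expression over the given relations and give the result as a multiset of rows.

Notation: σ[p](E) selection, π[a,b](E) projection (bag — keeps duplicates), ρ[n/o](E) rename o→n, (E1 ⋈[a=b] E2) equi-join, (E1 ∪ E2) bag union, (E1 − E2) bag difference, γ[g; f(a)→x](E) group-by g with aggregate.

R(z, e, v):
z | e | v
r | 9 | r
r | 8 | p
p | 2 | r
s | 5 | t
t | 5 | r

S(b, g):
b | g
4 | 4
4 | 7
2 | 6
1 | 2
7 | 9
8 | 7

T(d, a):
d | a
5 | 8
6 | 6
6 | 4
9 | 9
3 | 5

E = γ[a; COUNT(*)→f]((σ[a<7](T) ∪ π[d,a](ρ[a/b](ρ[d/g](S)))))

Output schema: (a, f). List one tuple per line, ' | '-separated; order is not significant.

Per-node cardinality:
  T → 5
  σ[a<7](T) → 3
  S → 6
  ρ[d/g](S) → 6
  ρ[a/b](ρ[d/g](S)) → 6
  π[d,a](ρ[a/b](ρ[d/g](S))) → 6
  (σ[a<7](T) ∪ π[d,a](ρ[a/b](ρ[d/g](S)))) → 9
  γ[a; COUNT(*)→f]((σ[a<7](T) ∪ π[d,a](ρ[a/b](ρ[d/g](S))))) → 7

== RESULT ==
a | f
1 | 1
2 | 1
4 | 3
5 | 1
6 | 1
7 | 1
8 | 1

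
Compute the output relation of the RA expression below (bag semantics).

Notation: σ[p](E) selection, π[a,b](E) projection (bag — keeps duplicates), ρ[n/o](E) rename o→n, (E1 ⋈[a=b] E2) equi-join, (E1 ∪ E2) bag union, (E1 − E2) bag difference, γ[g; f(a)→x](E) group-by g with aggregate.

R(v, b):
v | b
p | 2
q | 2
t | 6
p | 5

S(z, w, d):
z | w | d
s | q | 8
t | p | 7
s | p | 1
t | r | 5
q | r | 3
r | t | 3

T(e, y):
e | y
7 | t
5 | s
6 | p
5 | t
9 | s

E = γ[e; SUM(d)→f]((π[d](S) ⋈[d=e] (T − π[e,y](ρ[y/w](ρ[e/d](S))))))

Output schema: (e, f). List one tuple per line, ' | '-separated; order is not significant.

Per-node cardinality:
  S → 6
  π[d](S) → 6
  T → 5
  S → 6
  ρ[e/d](S) → 6
  ρ[y/w](ρ[e/d](S)) → 6
  π[e,y](ρ[y/w](ρ[e/d](S))) → 6
  (T − π[e,y](ρ[y/w](ρ[e/d](S)))) → 5
  (π[d](S) ⋈[d=e] (T − π[e,y](ρ[y/w](ρ[e/d](S))))) → 3
  γ[e; SUM(d)→f]((π[d](S) ⋈[d=e] (T − π[e,y](ρ[y/w](ρ[e/d](S)))))) → 2

== RESULT ==
e | f
5 | 10
7 | 7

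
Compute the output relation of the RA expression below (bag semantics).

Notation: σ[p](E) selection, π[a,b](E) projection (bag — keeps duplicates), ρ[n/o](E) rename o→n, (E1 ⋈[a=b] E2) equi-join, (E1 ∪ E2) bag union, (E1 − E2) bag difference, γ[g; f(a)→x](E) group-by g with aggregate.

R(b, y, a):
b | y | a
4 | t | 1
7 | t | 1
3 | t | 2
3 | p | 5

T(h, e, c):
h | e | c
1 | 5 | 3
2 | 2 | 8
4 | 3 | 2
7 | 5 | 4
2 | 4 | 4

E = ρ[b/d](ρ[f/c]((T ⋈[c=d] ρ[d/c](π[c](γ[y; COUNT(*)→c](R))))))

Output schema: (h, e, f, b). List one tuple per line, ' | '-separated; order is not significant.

Per-node cardinality:
  T → 5
  R → 4
  γ[y; COUNT(*)→c](R) → 2
  π[c](γ[y; COUNT(*)→c](R)) → 2
  ρ[d/c](π[c](γ[y; COUNT(*)→c](R))) → 2
  (T ⋈[c=d] ρ[d/c](π[c](γ[y; COUNT(*)→c](R)))) → 1
  ρ[f/c]((T ⋈[c=d] ρ[d/c](π[c](γ[y; COUNT(*)→c](R))))) → 1
  ρ[b/d](ρ[f/c]((T ⋈[c=d] ρ[d/c](π[c](γ[y; COUNT(*)→c](R)))))) → 1

== RESULT ==
h | e | f | b
1 | 5 | 3 | 3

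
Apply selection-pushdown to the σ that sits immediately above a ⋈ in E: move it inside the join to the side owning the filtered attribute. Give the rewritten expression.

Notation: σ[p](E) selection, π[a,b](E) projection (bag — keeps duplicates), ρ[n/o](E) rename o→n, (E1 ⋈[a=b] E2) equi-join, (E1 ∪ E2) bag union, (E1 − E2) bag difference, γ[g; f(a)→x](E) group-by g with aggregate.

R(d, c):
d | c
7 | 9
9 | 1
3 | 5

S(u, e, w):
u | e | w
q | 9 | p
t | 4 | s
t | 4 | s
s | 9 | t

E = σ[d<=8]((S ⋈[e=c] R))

σ filters on d, owned by the right side.
E' = (S ⋈[e=c] σ[d<=8](R))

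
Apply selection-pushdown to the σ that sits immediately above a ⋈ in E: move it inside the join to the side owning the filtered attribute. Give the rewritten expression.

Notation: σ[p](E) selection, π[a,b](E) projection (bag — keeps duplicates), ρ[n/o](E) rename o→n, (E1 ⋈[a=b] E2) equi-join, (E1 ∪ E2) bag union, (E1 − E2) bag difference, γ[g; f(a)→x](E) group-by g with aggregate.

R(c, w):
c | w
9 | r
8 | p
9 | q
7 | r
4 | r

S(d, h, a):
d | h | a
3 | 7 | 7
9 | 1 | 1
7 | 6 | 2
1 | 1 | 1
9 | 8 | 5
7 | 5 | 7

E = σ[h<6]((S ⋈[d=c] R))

σ filters on h, owned by the left side.
E' = (σ[h<6](S) ⋈[d=c] R)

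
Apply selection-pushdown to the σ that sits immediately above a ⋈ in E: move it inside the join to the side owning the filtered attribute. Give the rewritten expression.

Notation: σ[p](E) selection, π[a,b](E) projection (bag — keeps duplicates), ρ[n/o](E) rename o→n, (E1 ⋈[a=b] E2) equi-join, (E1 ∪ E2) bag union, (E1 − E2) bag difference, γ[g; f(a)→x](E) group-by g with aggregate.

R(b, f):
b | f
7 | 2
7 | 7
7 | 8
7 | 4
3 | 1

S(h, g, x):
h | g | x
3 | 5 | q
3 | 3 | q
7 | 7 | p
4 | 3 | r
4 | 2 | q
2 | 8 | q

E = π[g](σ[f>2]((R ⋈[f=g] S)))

σ filters on f, owned by the left side.
E' = π[g]((σ[f>2](R) ⋈[f=g] S))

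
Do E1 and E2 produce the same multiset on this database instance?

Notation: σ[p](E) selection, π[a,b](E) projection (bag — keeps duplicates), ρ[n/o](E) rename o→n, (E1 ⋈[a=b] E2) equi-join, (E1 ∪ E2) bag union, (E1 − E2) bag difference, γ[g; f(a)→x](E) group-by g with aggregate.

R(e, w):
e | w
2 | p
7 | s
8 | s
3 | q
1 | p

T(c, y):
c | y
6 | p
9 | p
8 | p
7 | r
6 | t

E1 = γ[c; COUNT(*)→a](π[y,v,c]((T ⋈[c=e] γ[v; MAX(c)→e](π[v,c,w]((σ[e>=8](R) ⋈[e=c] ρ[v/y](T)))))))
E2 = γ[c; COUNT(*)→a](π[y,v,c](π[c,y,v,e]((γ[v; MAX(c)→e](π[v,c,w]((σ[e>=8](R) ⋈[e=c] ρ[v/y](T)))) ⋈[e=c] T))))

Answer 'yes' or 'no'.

E1 per-node cardinality:
  T → 5
  R → 5
  σ[e>=8](R) → 1
  T → 5
  ρ[v/y](T) → 5
  (σ[e>=8](R) ⋈[e=c] ρ[v/y](T)) → 1
  π[v,c,w]((σ[e>=8](R) ⋈[e=c] ρ[v/y](T))) → 1
  γ[v; MAX(c)→e](π[v,c,w]((σ[e>=8](R) ⋈[e=c] ρ[v/y](T)))) → 1
  (T ⋈[c=e] γ[v; MAX(c)→e](π[v,c,w]((σ[e>=8](R) ⋈[e=c] ρ[v/y](T))))) → 1
  π[y,v,c]((T ⋈[c=e] γ[v; MAX(c)→e](π[v,c,w]((σ[e>=8](R) ⋈[e=c] ρ[v/y](T)))))) → 1
  γ[c; COUNT(*)→a](π[y,v,c]((T ⋈[c=e] γ[v; MAX(c)→e](π[v,c,w]((σ[e>=8](R) ⋈[e=c] ρ[v/y](T))))))) → 1
E2 per-node cardinality:
  R → 5
  σ[e>=8](R) → 1
  T → 5
  ρ[v/y](T) → 5
  (σ[e>=8](R) ⋈[e=c] ρ[v/y](T)) → 1
  π[v,c,w]((σ[e>=8](R) ⋈[e=c] ρ[v/y](T))) → 1
  γ[v; MAX(c)→e](π[v,c,w]((σ[e>=8](R) ⋈[e=c] ρ[v/y](T)))) → 1
  T → 5
  (γ[v; MAX(c)→e](π[v,c,w]((σ[e>=8](R) ⋈[e=c] ρ[v/y](T)))) ⋈[e=c] T) → 1
  π[c,y,v,e]((γ[v; MAX(c)→e](π[v,c,w]((σ[e>=8](R) ⋈[e=c] ρ[v/y](T)))) ⋈[e=c] T)) → 1
  π[y,v,c](π[c,y,v,e]((γ[v; MAX(c)→e](π[v,c,w]((σ[e>=8](R) ⋈[e=c] ρ[v/y](T)))) ⋈[e=c] T))) → 1
  γ[c; COUNT(*)→a](π[y,v,c](π[c,y,v,e]((γ[v; MAX(c)→e](π[v,c,w]((σ[e>=8](R) ⋈[e=c] ρ[v/y](T)))) ⋈[e=c] T)))) → 1

E1 and E2 produce the same multiset:
c | a
8 | 1

yes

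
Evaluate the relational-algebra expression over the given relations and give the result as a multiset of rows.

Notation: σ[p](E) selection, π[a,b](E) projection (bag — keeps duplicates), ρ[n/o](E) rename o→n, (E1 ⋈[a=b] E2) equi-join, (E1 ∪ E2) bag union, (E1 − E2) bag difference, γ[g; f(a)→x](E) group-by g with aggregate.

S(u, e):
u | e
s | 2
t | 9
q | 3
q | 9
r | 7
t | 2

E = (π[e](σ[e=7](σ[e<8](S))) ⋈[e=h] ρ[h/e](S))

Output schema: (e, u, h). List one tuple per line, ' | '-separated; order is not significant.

Stepwise |·|:
  S → 6
  σ[e<8](S) → 4
  σ[e=7](σ[e<8](S)) → 1
  π[e](σ[e=7](σ[e<8](S))) → 1
  S → 6
  ρ[h/e](S) → 6
  (π[e](σ[e=7](σ[e<8](S))) ⋈[e=h] ρ[h/e](S)) → 1

== RESULT ==
e | u | h
7 | r | 7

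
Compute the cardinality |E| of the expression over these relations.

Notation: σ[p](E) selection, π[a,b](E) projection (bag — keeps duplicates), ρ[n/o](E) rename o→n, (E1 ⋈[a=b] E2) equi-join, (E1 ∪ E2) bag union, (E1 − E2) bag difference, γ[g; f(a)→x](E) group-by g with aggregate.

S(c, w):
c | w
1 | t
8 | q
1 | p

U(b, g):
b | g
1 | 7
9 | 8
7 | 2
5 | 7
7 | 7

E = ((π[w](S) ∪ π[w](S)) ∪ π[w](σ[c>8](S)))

Stepwise |·|:
  S → 3
  π[w](S) → 3
  S → 3
  π[w](S) → 3
  (π[w](S) ∪ π[w](S)) → 6
  S → 3
  σ[c>8](S) → 0
  π[w](σ[c>8](S)) → 0
  ((π[w](S) ∪ π[w](S)) ∪ π[w](σ[c>8](S))) → 6

|E| = 6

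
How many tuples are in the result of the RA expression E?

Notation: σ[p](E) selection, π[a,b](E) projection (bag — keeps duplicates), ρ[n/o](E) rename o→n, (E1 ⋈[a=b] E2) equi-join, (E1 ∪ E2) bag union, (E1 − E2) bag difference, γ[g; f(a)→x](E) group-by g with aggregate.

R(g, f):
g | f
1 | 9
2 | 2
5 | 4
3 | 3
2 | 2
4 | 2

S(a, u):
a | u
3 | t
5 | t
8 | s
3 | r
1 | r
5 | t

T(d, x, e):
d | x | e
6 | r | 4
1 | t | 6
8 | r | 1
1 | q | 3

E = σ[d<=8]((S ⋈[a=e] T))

Stepwise |·|:
  S → 6
  T → 4
  (S ⋈[a=e] T) → 3
  σ[d<=8]((S ⋈[a=e] T)) → 3

|E| = 3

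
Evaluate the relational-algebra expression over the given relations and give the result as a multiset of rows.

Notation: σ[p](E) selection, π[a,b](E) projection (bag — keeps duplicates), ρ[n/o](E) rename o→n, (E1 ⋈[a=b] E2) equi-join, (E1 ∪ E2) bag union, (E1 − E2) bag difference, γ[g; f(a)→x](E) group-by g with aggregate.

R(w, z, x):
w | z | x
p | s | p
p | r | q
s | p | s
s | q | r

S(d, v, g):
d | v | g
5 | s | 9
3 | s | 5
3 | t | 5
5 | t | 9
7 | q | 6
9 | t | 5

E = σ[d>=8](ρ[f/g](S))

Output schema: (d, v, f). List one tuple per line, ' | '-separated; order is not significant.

Stepwise |·|:
  S → 6
  ρ[f/g](S) → 6
  σ[d>=8](ρ[f/g](S)) → 1

== RESULT ==
d | v | f
9 | t | 5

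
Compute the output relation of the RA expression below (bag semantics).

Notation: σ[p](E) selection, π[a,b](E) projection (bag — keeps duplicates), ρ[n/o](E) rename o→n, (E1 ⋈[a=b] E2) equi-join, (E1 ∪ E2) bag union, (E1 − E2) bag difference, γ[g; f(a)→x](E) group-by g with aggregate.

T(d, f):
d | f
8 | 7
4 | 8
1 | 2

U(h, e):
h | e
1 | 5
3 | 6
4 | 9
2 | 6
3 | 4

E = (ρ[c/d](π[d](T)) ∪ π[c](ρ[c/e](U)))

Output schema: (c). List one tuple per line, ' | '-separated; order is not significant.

Row counts bottom-up:
  T → 3
  π[d](T) → 3
  ρ[c/d](π[d](T)) → 3
  U → 5
  ρ[c/e](U) → 5
  π[c](ρ[c/e](U)) → 5
  (ρ[c/d](π[d](T)) ∪ π[c](ρ[c/e](U))) → 8

== RESULT ==
c
1
4
4
5
6
6
8
9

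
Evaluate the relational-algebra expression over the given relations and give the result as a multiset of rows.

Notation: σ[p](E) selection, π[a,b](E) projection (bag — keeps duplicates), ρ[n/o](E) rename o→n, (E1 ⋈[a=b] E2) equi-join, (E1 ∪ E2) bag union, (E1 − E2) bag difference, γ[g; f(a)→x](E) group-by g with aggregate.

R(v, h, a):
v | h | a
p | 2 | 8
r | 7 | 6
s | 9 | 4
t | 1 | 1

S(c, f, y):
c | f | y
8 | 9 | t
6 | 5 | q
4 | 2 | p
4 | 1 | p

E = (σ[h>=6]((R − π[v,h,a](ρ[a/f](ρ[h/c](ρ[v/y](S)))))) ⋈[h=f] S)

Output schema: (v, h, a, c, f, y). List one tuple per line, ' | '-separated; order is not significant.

Per-node cardinality:
  R → 4
  S → 4
  ρ[v/y](S) → 4
  ρ[h/c](ρ[v/y](S)) → 4
  ρ[a/f](ρ[h/c](ρ[v/y](S))) → 4
  π[v,h,a](ρ[a/f](ρ[h/c](ρ[v/y](S)))) → 4
  (R − π[v,h,a](ρ[a/f](ρ[h/c](ρ[v/y](S))))) → 4
  σ[h>=6]((R − π[v,h,a](ρ[a/f](ρ[h/c](ρ[v/y](S)))))) → 2
  S → 4
  (σ[h>=6]((R − π[v,h,a](ρ[a/f](ρ[h/c](ρ[v/y](S)))))) ⋈[h=f] S) → 1

== RESULT ==
v | h | a | c | f | y
s | 9 | 4 | 8 | 9 | t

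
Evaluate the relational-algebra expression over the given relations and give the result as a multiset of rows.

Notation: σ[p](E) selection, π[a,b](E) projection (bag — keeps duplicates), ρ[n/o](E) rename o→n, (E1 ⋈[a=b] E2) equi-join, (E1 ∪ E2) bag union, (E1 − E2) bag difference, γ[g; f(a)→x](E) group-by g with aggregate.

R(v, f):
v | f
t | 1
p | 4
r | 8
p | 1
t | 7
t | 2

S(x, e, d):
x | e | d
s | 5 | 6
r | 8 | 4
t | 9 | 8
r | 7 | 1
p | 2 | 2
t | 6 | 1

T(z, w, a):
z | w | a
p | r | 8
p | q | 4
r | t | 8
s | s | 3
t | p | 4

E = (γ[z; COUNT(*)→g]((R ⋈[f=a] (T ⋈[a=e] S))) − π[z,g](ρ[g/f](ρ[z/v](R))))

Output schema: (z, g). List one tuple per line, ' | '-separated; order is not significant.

Row counts bottom-up:
  R → 6
  T → 5
  S → 6
  (T ⋈[a=e] S) → 2
  (R ⋈[f=a] (T ⋈[a=e] S)) → 2
  γ[z; COUNT(*)→g]((R ⋈[f=a] (T ⋈[a=e] S))) → 2
  R → 6
  ρ[z/v](R) → 6
  ρ[g/f](ρ[z/v](R)) → 6
  π[z,g](ρ[g/f](ρ[z/v](R))) → 6
  (γ[z; COUNT(*)→g]((R ⋈[f=a] (T ⋈[a=e] S))) − π[z,g](ρ[g/f](ρ[z/v](R)))) → 1

== RESULT ==
z | g
r | 1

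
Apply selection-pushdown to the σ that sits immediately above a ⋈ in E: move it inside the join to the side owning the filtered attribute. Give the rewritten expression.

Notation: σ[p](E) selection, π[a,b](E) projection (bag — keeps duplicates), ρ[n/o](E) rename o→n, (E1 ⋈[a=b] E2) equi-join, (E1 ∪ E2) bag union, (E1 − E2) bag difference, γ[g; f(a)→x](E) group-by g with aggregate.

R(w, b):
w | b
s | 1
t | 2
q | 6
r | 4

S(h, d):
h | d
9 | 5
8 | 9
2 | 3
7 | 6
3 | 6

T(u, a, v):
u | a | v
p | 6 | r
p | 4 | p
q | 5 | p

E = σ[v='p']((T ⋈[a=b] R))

σ filters on v, owned by the left side.
E' = (σ[v='p'](T) ⋈[a=b] R)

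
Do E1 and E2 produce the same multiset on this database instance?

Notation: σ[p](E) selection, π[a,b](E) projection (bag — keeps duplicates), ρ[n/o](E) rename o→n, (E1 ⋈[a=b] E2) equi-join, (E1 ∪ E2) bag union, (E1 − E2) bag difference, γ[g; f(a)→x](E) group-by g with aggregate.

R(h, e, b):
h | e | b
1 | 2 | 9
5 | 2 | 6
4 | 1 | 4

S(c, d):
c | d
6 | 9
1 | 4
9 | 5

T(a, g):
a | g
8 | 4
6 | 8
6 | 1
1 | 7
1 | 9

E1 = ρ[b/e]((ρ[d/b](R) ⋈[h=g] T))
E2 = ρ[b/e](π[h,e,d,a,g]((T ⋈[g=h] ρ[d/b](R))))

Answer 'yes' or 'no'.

E1 per-node cardinality:
  R → 3
  ρ[d/b](R) → 3
  T → 5
  (ρ[d/b](R) ⋈[h=g] T) → 2
  ρ[b/e]((ρ[d/b](R) ⋈[h=g] T)) → 2
E2 per-node cardinality:
  T → 5
  R → 3
  ρ[d/b](R) → 3
  (T ⋈[g=h] ρ[d/b](R)) → 2
  π[h,e,d,a,g]((T ⋈[g=h] ρ[d/b](R))) → 2
  ρ[b/e](π[h,e,d,a,g]((T ⋈[g=h] ρ[d/b](R)))) → 2

E1 and E2 produce the same multiset:
h | b | d | a | g
1 | 2 | 9 | 6 | 1
4 | 1 | 4 | 8 | 4

yes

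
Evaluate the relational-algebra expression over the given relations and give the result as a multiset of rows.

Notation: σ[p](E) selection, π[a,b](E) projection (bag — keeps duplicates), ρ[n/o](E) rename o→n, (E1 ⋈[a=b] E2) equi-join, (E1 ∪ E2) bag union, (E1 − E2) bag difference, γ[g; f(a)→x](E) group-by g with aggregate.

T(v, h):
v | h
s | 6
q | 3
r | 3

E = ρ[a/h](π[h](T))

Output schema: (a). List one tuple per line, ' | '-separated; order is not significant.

Row counts bottom-up:
  T → 3
  π[h](T) → 3
  ρ[a/h](π[h](T)) → 3

== RESULT ==
a
3
3
6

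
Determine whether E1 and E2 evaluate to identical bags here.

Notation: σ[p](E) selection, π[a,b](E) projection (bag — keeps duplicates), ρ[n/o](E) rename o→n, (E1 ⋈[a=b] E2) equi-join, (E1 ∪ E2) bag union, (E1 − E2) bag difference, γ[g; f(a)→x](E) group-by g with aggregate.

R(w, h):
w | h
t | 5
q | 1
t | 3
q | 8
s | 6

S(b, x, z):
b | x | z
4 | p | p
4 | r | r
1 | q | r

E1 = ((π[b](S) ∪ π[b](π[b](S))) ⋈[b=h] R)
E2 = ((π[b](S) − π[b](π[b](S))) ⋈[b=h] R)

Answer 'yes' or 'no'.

E1 stepwise |·|:
  S → 3
  π[b](S) → 3
  S → 3
  π[b](S) → 3
  π[b](π[b](S)) → 3
  (π[b](S) ∪ π[b](π[b](S))) → 6
  R → 5
  ((π[b](S) ∪ π[b](π[b](S))) ⋈[b=h] R) → 2
E2 stepwise |·|:
  S → 3
  π[b](S) → 3
  S → 3
  π[b](S) → 3
  π[b](π[b](S)) → 3
  (π[b](S) − π[b](π[b](S))) → 0
  R → 5
  ((π[b](S) − π[b](π[b](S))) ⋈[b=h] R) → 0

E1 result:
b | w | h
1 | q | 1
1 | q | 1
E2 result:
b | w | h
(0 rows)
Witness: (1, 'q', 1) appears 2× in E1 but 0× in E2.

no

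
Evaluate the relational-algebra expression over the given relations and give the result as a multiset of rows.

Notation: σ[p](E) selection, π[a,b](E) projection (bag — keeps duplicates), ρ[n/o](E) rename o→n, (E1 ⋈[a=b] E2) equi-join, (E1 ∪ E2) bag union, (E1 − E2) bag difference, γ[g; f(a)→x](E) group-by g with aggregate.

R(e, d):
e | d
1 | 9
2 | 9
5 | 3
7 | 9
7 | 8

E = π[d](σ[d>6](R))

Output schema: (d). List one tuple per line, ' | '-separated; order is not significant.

Subexpression sizes:
  R → 5
  σ[d>6](R) → 4
  π[d](σ[d>6](R)) → 4

== RESULT ==
d
8
9
9
9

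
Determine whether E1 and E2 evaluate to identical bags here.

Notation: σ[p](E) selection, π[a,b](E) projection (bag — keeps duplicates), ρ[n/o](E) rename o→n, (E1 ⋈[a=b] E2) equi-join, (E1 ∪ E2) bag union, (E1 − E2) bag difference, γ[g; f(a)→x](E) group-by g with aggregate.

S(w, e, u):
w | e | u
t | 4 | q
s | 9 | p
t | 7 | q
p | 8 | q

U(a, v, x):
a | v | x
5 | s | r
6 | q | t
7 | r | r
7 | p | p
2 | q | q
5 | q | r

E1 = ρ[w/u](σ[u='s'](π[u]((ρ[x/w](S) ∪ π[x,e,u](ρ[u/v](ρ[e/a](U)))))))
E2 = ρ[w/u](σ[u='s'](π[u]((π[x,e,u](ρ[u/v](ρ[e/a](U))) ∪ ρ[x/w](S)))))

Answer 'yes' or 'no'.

E1 per-node cardinality:
  S → 4
  ρ[x/w](S) → 4
  U → 6
  ρ[e/a](U) → 6
  ρ[u/v](ρ[e/a](U)) → 6
  π[x,e,u](ρ[u/v](ρ[e/a](U))) → 6
  (ρ[x/w](S) ∪ π[x,e,u](ρ[u/v](ρ[e/a](U)))) → 10
  π[u]((ρ[x/w](S) ∪ π[x,e,u](ρ[u/v](ρ[e/a](U))))) → 10
  σ[u='s'](π[u]((ρ[x/w](S) ∪ π[x,e,u](ρ[u/v](ρ[e/a](U)))))) → 1
  ρ[w/u](σ[u='s'](π[u]((ρ[x/w](S) ∪ π[x,e,u](ρ[u/v](ρ[e/a](U))))))) → 1
E2 per-node cardinality:
  U → 6
  ρ[e/a](U) → 6
  ρ[u/v](ρ[e/a](U)) → 6
  π[x,e,u](ρ[u/v](ρ[e/a](U))) → 6
  S → 4
  ρ[x/w](S) → 4
  (π[x,e,u](ρ[u/v](ρ[e/a](U))) ∪ ρ[x/w](S)) → 10
  π[u]((π[x,e,u](ρ[u/v](ρ[e/a](U))) ∪ ρ[x/w](S))) → 10
  σ[u='s'](π[u]((π[x,e,u](ρ[u/v](ρ[e/a](U))) ∪ ρ[x/w](S)))) → 1
  ρ[w/u](σ[u='s'](π[u]((π[x,e,u](ρ[u/v](ρ[e/a](U))) ∪ ρ[x/w](S))))) → 1

E1 and E2 produce the same multiset:
w
s

yes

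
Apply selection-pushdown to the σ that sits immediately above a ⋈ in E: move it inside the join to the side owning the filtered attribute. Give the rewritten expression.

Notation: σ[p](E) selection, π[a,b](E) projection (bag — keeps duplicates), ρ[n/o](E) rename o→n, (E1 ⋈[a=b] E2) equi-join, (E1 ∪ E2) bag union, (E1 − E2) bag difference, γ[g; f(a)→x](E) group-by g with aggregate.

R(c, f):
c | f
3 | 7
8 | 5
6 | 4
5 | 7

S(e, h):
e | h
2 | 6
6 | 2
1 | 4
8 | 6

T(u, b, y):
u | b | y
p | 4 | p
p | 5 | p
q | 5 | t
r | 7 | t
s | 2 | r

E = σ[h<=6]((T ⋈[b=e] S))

σ filters on h, owned by the right side.
E' = (T ⋈[b=e] σ[h<=6](S))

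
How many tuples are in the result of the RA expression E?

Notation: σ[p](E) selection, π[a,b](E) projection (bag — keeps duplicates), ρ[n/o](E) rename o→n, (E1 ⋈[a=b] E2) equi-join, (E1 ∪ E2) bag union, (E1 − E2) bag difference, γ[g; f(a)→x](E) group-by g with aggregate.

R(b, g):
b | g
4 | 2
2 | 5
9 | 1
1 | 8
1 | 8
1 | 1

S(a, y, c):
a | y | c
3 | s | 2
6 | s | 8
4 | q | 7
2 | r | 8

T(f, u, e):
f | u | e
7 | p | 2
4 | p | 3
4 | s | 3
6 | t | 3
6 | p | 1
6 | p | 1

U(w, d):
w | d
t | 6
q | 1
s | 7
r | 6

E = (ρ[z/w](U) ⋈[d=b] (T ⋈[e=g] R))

Per-node cardinality:
  U → 4
  ρ[z/w](U) → 4
  T → 6
  R → 6
  (T ⋈[e=g] R) → 5
  (ρ[z/w](U) ⋈[d=b] (T ⋈[e=g] R)) → 2

|E| = 2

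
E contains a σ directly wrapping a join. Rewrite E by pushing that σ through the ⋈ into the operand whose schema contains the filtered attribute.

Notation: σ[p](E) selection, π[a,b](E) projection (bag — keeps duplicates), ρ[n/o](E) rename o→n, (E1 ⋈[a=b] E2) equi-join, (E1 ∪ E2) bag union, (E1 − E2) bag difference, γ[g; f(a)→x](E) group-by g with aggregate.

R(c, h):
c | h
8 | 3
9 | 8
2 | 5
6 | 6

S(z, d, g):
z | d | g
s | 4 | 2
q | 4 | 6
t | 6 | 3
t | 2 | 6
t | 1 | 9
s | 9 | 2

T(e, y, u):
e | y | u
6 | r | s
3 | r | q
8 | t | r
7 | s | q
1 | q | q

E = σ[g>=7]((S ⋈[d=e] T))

σ filters on g, owned by the left side.
E' = (σ[g>=7](S) ⋈[d=e] T)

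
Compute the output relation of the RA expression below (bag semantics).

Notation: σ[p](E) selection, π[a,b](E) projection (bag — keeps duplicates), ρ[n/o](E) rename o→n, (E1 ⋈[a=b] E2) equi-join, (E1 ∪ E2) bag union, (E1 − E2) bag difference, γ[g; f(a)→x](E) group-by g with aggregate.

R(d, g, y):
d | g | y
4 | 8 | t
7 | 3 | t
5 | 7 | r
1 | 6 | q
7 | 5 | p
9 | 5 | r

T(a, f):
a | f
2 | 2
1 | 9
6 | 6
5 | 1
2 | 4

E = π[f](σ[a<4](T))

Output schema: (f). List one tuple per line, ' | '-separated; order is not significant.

Per-node cardinality:
  T → 5
  σ[a<4](T) → 3
  π[f](σ[a<4](T)) → 3

== RESULT ==
f
2
4
9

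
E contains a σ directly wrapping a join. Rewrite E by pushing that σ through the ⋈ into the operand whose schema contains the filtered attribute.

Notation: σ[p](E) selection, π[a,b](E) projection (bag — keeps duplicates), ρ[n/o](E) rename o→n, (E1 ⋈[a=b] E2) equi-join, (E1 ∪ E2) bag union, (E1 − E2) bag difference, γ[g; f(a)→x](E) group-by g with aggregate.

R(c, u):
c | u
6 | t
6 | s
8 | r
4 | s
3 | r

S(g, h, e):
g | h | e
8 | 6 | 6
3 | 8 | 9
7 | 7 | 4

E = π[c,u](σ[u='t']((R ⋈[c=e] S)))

σ filters on u, owned by the left side.
E' = π[c,u]((σ[u='t'](R) ⋈[c=e] S))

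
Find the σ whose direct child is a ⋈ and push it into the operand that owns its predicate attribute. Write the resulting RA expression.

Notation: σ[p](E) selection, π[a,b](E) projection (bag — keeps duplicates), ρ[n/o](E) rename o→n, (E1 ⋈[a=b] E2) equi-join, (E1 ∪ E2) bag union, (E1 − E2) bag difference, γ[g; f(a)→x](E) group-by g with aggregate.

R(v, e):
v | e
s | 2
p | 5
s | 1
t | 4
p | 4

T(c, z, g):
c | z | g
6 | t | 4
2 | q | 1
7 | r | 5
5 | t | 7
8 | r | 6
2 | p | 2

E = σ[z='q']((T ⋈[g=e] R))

σ filters on z, owned by the left side.
E' = (σ[z='q'](T) ⋈[g=e] R)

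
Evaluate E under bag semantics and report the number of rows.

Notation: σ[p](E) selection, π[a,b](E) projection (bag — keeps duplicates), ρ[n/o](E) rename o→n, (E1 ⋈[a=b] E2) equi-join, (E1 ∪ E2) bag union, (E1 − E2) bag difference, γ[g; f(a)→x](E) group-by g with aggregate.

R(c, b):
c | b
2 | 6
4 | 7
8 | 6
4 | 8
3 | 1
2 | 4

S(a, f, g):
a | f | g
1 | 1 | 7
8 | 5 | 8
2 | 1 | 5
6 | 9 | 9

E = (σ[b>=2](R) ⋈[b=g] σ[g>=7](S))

Row counts bottom-up:
  R → 6
  σ[b>=2](R) → 5
  S → 4
  σ[g>=7](S) → 3
  (σ[b>=2](R) ⋈[b=g] σ[g>=7](S)) → 2

|E| = 2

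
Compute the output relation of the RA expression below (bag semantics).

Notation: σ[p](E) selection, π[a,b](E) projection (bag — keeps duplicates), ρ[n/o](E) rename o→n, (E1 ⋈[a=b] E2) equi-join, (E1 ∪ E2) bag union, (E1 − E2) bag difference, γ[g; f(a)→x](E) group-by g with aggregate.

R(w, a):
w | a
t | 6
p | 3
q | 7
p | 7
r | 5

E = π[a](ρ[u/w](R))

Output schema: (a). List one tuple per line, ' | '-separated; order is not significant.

Per-node cardinality:
  R → 5
  ρ[u/w](R) → 5
  π[a](ρ[u/w](R)) → 5

== RESULT ==
a
3
5
6
7
7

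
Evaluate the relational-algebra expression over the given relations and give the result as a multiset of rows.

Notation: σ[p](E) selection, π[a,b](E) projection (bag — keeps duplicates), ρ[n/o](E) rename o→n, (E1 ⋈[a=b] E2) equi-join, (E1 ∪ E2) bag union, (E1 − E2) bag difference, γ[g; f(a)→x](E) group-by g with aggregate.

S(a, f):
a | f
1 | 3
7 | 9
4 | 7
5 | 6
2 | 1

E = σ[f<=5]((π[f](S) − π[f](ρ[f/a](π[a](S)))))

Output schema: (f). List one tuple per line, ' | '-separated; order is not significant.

Per-node cardinality:
  S → 5
  π[f](S) → 5
  S → 5
  π[a](S) → 5
  ρ[f/a](π[a](S)) → 5
  π[f](ρ[f/a](π[a](S))) → 5
  (π[f](S) − π[f](ρ[f/a](π[a](S)))) → 3
  σ[f<=5]((π[f](S) − π[f](ρ[f/a](π[a](S))))) → 1

== RESULT ==
f
3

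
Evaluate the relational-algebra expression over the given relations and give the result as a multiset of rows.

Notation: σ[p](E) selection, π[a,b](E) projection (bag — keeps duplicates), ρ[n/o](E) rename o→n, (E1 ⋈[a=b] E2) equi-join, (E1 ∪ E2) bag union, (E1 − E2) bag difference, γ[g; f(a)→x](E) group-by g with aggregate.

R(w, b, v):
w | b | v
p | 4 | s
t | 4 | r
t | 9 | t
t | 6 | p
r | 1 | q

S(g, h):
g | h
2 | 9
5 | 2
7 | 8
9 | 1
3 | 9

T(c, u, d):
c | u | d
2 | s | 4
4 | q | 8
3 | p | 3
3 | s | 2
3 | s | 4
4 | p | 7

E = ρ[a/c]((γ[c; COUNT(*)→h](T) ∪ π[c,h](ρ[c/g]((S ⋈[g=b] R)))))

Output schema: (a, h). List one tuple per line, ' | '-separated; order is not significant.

Subexpression sizes:
  T → 6
  γ[c; COUNT(*)→h](T) → 3
  S → 5
  R → 5
  (S ⋈[g=b] R) → 1
  ρ[c/g]((S ⋈[g=b] R)) → 1
  π[c,h](ρ[c/g]((S ⋈[g=b] R))) → 1
  (γ[c; COUNT(*)→h](T) ∪ π[c,h](ρ[c/g]((S ⋈[g=b] R)))) → 4
  ρ[a/c]((γ[c; COUNT(*)→h](T) ∪ π[c,h](ρ[c/g]((S ⋈[g=b] R))))) → 4

== RESULT ==
a | h
2 | 1
3 | 3
4 | 2
9 | 1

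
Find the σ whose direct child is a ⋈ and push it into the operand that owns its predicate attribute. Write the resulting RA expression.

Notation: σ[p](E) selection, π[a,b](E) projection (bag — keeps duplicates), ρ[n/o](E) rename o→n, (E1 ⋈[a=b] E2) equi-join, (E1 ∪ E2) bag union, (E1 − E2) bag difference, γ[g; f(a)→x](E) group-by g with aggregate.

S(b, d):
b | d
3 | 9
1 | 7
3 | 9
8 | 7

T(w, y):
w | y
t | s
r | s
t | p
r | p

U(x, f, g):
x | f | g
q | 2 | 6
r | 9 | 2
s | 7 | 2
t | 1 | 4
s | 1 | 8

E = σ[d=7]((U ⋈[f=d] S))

σ filters on d, owned by the right side.
E' = (U ⋈[f=d] σ[d=7](S))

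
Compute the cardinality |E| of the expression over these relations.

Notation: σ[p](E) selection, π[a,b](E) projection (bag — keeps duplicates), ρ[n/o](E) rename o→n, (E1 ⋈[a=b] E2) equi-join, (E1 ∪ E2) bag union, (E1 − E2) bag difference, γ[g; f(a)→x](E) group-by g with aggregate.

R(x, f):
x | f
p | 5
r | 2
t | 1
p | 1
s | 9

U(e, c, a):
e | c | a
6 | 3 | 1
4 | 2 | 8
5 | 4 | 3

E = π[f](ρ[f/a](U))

Subexpression sizes:
  U → 3
  ρ[f/a](U) → 3
  π[f](ρ[f/a](U)) → 3

|E| = 3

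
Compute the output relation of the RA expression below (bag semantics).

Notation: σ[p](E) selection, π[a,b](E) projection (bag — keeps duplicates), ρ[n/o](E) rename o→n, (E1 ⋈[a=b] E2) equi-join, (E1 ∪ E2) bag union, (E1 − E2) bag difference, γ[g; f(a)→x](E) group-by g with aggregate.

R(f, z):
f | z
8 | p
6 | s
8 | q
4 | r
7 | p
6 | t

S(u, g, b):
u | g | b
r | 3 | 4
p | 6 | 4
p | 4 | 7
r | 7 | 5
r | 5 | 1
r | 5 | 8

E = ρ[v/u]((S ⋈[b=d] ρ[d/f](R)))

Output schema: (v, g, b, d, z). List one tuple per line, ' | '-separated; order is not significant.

Row counts bottom-up:
  S → 6
  R → 6
  ρ[d/f](R) → 6
  (S ⋈[b=d] ρ[d/f](R)) → 5
  ρ[v/u]((S ⋈[b=d] ρ[d/f](R))) → 5

== RESULT ==
v | g | b | d | z
p | 4 | 7 | 7 | p
p | 6 | 4 | 4 | r
r | 3 | 4 | 4 | r
r | 5 | 8 | 8 | p
r | 5 | 8 | 8 | q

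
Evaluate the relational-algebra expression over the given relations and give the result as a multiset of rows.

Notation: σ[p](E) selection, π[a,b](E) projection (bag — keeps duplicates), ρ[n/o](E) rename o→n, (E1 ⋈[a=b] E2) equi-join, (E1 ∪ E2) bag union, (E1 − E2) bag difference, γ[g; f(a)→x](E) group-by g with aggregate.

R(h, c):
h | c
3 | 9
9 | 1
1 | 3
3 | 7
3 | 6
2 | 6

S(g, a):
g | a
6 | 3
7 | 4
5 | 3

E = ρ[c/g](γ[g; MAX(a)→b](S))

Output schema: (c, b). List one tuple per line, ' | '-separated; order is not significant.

Row counts bottom-up:
  S → 3
  γ[g; MAX(a)→b](S) → 3
  ρ[c/g](γ[g; MAX(a)→b](S)) → 3

== RESULT ==
c | b
5 | 3
6 | 3
7 | 4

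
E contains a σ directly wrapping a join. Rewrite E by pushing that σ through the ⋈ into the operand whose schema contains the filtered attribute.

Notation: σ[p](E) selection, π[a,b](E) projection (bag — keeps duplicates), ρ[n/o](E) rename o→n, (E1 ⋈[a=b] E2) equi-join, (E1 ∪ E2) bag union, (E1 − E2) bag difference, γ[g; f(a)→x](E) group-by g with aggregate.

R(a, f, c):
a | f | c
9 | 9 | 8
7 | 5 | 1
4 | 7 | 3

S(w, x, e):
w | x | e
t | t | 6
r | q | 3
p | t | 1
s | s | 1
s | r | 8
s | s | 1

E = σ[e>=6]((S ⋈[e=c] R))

σ filters on e, owned by the left side.
E' = (σ[e>=6](S) ⋈[e=c] R)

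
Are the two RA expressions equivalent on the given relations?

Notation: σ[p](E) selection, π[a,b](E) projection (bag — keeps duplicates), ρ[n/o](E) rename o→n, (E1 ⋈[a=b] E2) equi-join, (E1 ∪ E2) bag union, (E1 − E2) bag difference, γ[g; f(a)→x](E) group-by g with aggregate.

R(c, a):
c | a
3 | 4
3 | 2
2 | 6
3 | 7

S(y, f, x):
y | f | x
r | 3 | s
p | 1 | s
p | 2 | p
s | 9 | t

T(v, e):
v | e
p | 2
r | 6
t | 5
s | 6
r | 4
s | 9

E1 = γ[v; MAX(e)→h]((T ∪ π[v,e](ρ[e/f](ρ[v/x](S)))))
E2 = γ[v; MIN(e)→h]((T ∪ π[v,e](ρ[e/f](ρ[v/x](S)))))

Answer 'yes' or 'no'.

E1 stepwise |·|:
  T → 6
  S → 4
  ρ[v/x](S) → 4
  ρ[e/f](ρ[v/x](S)) → 4
  π[v,e](ρ[e/f](ρ[v/x](S))) → 4
  (T ∪ π[v,e](ρ[e/f](ρ[v/x](S)))) → 10
  γ[v; MAX(e)→h]((T ∪ π[v,e](ρ[e/f](ρ[v/x](S))))) → 4
E2 stepwise |·|:
  T → 6
  S → 4
  ρ[v/x](S) → 4
  ρ[e/f](ρ[v/x](S)) → 4
  π[v,e](ρ[e/f](ρ[v/x](S))) → 4
  (T ∪ π[v,e](ρ[e/f](ρ[v/x](S)))) → 10
  γ[v; MIN(e)→h]((T ∪ π[v,e](ρ[e/f](ρ[v/x](S))))) → 4

E1 result:
v | h
p | 2
r | 6
s | 9
t | 9
E2 result:
v | h
p | 2
r | 4
s | 1
t | 5
Witness: ('s', 9) appears 1× in E1 but 0× in E2.

no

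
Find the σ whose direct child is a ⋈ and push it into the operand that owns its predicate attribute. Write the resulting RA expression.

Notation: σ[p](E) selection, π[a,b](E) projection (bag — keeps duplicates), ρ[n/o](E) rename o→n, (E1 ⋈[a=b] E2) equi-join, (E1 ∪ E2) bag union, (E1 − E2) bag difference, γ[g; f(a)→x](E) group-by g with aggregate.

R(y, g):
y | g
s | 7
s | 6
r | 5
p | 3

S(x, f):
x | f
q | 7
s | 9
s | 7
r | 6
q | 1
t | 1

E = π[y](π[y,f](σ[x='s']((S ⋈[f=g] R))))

σ filters on x, owned by the left side.
E' = π[y](π[y,f]((σ[x='s'](S) ⋈[f=g] R)))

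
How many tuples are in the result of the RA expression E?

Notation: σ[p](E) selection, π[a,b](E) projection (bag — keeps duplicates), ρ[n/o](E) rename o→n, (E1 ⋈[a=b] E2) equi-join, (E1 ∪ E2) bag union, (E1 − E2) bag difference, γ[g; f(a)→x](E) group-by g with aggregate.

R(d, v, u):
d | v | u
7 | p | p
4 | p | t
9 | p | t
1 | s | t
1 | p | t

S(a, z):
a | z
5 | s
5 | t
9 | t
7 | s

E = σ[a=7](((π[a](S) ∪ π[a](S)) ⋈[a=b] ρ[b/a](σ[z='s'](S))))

Row counts bottom-up:
  S → 4
  π[a](S) → 4
  S → 4
  π[a](S) → 4
  (π[a](S) ∪ π[a](S)) → 8
  S → 4
  σ[z='s'](S) → 2
  ρ[b/a](σ[z='s'](S)) → 2
  ((π[a](S) ∪ π[a](S)) ⋈[a=b] ρ[b/a](σ[z='s'](S))) → 6
  σ[a=7](((π[a](S) ∪ π[a](S)) ⋈[a=b] ρ[b/a](σ[z='s'](S)))) → 2

|E| = 2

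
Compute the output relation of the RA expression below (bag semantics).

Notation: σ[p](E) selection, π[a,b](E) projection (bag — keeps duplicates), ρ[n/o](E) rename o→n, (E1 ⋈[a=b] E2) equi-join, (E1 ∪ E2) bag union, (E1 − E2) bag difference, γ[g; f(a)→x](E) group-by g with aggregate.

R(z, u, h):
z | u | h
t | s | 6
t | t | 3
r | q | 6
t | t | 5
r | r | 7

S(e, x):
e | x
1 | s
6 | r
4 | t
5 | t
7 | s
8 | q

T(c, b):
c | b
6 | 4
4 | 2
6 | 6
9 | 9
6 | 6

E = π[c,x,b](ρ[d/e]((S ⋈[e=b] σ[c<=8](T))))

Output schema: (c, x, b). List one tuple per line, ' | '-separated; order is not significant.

Subexpression sizes:
  S → 6
  T → 5
  σ[c<=8](T) → 4
  (S ⋈[e=b] σ[c<=8](T)) → 3
  ρ[d/e]((S ⋈[e=b] σ[c<=8](T))) → 3
  π[c,x,b](ρ[d/e]((S ⋈[e=b] σ[c<=8](T)))) → 3

== RESULT ==
c | x | b
6 | r | 6
6 | r | 6
6 | t | 4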